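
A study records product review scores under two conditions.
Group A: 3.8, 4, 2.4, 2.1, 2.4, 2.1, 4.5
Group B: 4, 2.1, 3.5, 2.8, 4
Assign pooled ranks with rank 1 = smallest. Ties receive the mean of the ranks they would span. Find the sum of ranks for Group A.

43

Sorted (ascending): 2.1, 2.1, 2.1, 2.4, 2.4, 2.8, 3.5, 3.8, 4, 4, 4, 4.5
The 3 values of 2.1 occupy positions 1–3 → average rank 2.
The 2 values of 2.4 occupy positions 4–5 → average rank (4+5)/2 = 4.5.
The 3 values of 4 occupy positions 9–11 → average rank 10.
Group A values → pooled ranks: 3.8→8, 4→10, 2.4→4.5, 2.1→2, 2.4→4.5, 2.1→2, 4.5→12
Rank sum = 8 + 10 + 4.5 + 2 + 4.5 + 2 + 12 = 43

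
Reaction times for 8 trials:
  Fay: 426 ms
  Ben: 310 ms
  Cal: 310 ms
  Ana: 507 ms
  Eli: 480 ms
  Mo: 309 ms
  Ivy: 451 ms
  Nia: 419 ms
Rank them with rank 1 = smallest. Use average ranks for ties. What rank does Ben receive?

Sorted (ascending): 309, 310, 310, 419, 426, 451, 480, 507
The 2 values of 310 occupy positions 2–3 → average rank (2+3)/2 = 2.5.
Ben has value 310 ms → rank 2.5.

2.5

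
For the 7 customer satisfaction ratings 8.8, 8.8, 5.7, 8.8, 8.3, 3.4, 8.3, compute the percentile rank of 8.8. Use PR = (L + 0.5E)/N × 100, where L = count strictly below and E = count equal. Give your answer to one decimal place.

N = 7.
Strictly below 8.8: 4. Equal to 8.8: 3.
PR = (4 + 0.5·3)/7 × 100 = 78.6

78.6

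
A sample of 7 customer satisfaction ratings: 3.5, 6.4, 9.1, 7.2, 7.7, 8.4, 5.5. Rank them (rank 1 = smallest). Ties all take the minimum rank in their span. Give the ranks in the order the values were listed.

Sorted (ascending): 3.5, 5.5, 6.4, 7.2, 7.7, 8.4, 9.1
No ties — each value takes its position as its rank.

1, 3, 7, 4, 5, 6, 2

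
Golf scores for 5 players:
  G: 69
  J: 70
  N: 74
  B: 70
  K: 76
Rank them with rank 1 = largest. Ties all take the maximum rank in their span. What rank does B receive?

Sorted (descending): 76, 74, 70, 70, 69
The 2 values of 70 occupy positions 3–4 → each gets rank 4.
B has value 70 → rank 4.

4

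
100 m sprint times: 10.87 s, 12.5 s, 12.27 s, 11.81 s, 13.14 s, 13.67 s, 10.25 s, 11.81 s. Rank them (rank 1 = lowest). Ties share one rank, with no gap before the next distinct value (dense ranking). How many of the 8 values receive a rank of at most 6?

Sorted (ascending): 10.25, 10.87, 11.81, 11.81, 12.27, 12.5, 13.14, 13.67
The 2 values of 11.81 share dense rank 3.
Remaining distinct values take the next consecutive integers.
Ranks ≤ 6: {1, 2, 3, 3, 4, 5, 6} → 7 values.

7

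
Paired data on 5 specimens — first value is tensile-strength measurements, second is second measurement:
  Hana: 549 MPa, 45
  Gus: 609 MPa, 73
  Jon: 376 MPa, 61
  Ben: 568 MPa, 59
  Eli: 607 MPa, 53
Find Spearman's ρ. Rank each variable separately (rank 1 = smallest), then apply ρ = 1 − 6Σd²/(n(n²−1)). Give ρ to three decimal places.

0.300

Ranks of variable 1: 2, 5, 1, 3, 4
Ranks of variable 2: 1, 5, 4, 3, 2
d = r₁ − r₂: 1, 0, -3, 0, 2
d²: 1, 0, 9, 0, 4; Σd² = 14
ρ = 1 − 6·14/(5·24) = 1 − 84/120 = 0.300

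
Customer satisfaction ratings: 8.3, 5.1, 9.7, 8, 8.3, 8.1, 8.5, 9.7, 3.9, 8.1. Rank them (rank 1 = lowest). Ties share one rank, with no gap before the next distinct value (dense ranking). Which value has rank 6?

8.5

Sorted (ascending): 3.9, 5.1, 8, 8.1, 8.1, 8.3, 8.3, 8.5, 9.7, 9.7
The 2 values of 8.1 share dense rank 4.
The 2 values of 8.3 share dense rank 5.
The 2 values of 9.7 share dense rank 7.
Remaining distinct values take the next consecutive integers.
Rank 6 → value 8.5.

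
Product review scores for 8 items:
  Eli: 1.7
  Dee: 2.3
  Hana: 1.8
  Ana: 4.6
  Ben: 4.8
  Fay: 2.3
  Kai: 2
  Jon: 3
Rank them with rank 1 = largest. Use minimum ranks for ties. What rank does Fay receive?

4

Sorted (descending): 4.8, 4.6, 3, 2.3, 2.3, 2, 1.8, 1.7
The 2 values of 2.3 occupy positions 4–5 → each gets rank 4.
Fay has value 2.3 → rank 4.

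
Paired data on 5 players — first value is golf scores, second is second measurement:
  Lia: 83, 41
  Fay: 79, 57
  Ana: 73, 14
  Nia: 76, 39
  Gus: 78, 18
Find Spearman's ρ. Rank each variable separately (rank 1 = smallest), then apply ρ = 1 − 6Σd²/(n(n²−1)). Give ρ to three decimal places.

Ranks of variable 1: 5, 4, 1, 2, 3
Ranks of variable 2: 4, 5, 1, 3, 2
d = r₁ − r₂: 1, -1, 0, -1, 1
d²: 1, 1, 0, 1, 1; Σd² = 4
ρ = 1 − 6·4/(5·24) = 1 − 24/120 = 0.800

0.800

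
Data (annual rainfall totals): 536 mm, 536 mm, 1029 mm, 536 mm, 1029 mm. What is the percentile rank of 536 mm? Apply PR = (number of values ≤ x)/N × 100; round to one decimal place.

N = 5.
Strictly below 536: 0. Equal to 536: 3.
PR = 3/5 × 100 = 60.0

60.0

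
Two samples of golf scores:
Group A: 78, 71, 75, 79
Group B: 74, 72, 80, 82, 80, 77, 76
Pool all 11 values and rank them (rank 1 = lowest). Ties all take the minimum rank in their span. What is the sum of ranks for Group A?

20

Sorted (ascending): 71, 72, 74, 75, 76, 77, 78, 79, 80, 80, 82
The 2 values of 80 occupy positions 9–10 → each gets rank 9.
Group A values → pooled ranks: 78→7, 71→1, 75→4, 79→8
Rank sum = 7 + 1 + 4 + 8 = 20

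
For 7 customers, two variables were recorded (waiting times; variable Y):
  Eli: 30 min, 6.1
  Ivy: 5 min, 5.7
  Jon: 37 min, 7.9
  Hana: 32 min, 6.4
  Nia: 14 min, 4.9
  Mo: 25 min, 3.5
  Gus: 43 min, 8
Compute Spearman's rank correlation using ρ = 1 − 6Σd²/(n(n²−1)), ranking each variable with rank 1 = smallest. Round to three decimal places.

Ranks of variable 1: 4, 1, 6, 5, 2, 3, 7
Ranks of variable 2: 4, 3, 6, 5, 2, 1, 7
d = r₁ − r₂: 0, -2, 0, 0, 0, 2, 0
d²: 0, 4, 0, 0, 0, 4, 0; Σd² = 8
ρ = 1 − 6·8/(7·48) = 1 − 48/336 = 0.857

0.857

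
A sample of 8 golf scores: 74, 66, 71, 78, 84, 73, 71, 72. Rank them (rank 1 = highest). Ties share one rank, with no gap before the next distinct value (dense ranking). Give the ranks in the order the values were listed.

3, 7, 6, 2, 1, 4, 6, 5

Sorted (descending): 84, 78, 74, 73, 72, 71, 71, 66
The 2 values of 71 share dense rank 6.
Remaining distinct values take the next consecutive integers.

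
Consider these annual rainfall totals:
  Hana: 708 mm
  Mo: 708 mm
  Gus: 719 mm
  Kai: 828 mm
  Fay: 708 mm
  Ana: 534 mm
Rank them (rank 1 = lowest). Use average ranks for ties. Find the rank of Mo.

3

Sorted (ascending): 534, 708, 708, 708, 719, 828
The 3 values of 708 occupy positions 2–4 → average rank 3.
Mo has value 708 mm → rank 3.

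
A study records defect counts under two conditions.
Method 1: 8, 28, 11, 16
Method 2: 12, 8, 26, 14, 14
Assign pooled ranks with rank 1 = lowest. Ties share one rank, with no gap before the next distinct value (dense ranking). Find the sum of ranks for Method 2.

18

Sorted (ascending): 8, 8, 11, 12, 14, 14, 16, 26, 28
The 2 values of 8 share dense rank 1.
The 2 values of 14 share dense rank 4.
Remaining distinct values take the next consecutive integers.
Method 2 values → pooled ranks: 12→3, 8→1, 26→6, 14→4, 14→4
Rank sum = 3 + 1 + 6 + 4 + 4 = 18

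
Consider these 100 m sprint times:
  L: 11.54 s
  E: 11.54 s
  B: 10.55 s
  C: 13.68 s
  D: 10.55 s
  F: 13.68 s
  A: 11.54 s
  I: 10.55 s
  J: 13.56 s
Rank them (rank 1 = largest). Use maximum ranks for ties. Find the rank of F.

2

Sorted (descending): 13.68, 13.68, 13.56, 11.54, 11.54, 11.54, 10.55, 10.55, 10.55
The 2 values of 13.68 occupy positions 1–2 → each gets rank 2.
The 3 values of 11.54 occupy positions 4–6 → each gets rank 6.
The 3 values of 10.55 occupy positions 7–9 → each gets rank 9.
F has value 13.68 s → rank 2.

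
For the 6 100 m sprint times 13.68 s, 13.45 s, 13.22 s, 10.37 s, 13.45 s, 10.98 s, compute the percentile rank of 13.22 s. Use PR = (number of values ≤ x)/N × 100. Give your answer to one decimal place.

50.0

N = 6.
Strictly below 13.22: 2. Equal to 13.22: 1.
PR = 3/6 × 100 = 50.0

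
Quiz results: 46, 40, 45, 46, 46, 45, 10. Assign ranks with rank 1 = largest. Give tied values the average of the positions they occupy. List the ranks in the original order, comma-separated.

Sorted (descending): 46, 46, 46, 45, 45, 40, 10
The 3 values of 46 occupy positions 1–3 → average rank 2.
The 2 values of 45 occupy positions 4–5 → average rank (4+5)/2 = 4.5.

2, 6, 4.5, 2, 2, 4.5, 7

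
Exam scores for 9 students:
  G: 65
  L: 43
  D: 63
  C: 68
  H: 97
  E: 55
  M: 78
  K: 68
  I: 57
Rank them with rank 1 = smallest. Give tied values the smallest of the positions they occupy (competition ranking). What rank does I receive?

Sorted (ascending): 43, 55, 57, 63, 65, 68, 68, 78, 97
The 2 values of 68 occupy positions 6–7 → each gets rank 6.
I has value 57 → rank 3.

3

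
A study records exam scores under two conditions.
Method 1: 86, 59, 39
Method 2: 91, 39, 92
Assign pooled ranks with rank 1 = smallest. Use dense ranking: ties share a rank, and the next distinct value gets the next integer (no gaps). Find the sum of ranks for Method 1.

Sorted (ascending): 39, 39, 59, 86, 91, 92
The 2 values of 39 share dense rank 1.
Remaining distinct values take the next consecutive integers.
Method 1 values → pooled ranks: 86→3, 59→2, 39→1
Rank sum = 3 + 2 + 1 = 6

6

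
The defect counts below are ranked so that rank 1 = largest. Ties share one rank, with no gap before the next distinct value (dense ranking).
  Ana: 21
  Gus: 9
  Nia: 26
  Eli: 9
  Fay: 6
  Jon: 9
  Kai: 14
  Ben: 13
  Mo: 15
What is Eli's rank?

6

Sorted (descending): 26, 21, 15, 14, 13, 9, 9, 9, 6
The 3 values of 9 share dense rank 6.
Remaining distinct values take the next consecutive integers.
Eli has value 9 → rank 6.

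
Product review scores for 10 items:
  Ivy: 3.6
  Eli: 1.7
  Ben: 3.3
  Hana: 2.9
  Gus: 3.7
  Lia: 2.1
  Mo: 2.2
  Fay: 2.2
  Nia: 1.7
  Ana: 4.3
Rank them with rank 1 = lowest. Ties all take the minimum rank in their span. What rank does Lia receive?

3

Sorted (ascending): 1.7, 1.7, 2.1, 2.2, 2.2, 2.9, 3.3, 3.6, 3.7, 4.3
The 2 values of 1.7 occupy positions 1–2 → each gets rank 1.
The 2 values of 2.2 occupy positions 4–5 → each gets rank 4.
Lia has value 2.1 → rank 3.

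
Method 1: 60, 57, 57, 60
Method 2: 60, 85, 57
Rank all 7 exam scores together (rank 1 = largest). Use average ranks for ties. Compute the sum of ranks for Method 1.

Sorted (descending): 85, 60, 60, 60, 57, 57, 57
The 3 values of 60 occupy positions 2–4 → average rank 3.
The 3 values of 57 occupy positions 5–7 → average rank 6.
Method 1 values → pooled ranks: 60→3, 57→6, 57→6, 60→3
Rank sum = 3 + 6 + 6 + 3 = 18

18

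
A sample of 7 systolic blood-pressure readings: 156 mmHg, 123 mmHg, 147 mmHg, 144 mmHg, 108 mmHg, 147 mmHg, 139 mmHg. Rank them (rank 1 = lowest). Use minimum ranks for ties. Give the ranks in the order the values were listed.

Sorted (ascending): 108, 123, 139, 144, 147, 147, 156
The 2 values of 147 occupy positions 5–6 → each gets rank 5.

7, 2, 5, 4, 1, 5, 3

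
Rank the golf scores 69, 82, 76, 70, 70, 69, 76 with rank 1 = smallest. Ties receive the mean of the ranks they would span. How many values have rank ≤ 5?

4

Sorted (ascending): 69, 69, 70, 70, 76, 76, 82
The 2 values of 69 occupy positions 1–2 → average rank (1+2)/2 = 1.5.
The 2 values of 70 occupy positions 3–4 → average rank (3+4)/2 = 3.5.
The 2 values of 76 occupy positions 5–6 → average rank (5+6)/2 = 5.5.
Ranks ≤ 5: {1.5, 1.5, 3.5, 3.5} → 4 values.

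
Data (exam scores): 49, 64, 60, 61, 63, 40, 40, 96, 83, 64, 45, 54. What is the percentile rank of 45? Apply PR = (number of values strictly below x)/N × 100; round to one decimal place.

16.7

N = 12.
Strictly below 45: 2. Equal to 45: 1.
PR = 2/12 × 100 = 16.7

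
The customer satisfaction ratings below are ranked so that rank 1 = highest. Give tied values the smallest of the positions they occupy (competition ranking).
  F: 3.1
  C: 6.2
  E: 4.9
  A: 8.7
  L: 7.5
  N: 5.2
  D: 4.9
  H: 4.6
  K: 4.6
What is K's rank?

7

Sorted (descending): 8.7, 7.5, 6.2, 5.2, 4.9, 4.9, 4.6, 4.6, 3.1
The 2 values of 4.9 occupy positions 5–6 → each gets rank 5.
The 2 values of 4.6 occupy positions 7–8 → each gets rank 7.
K has value 4.6 → rank 7.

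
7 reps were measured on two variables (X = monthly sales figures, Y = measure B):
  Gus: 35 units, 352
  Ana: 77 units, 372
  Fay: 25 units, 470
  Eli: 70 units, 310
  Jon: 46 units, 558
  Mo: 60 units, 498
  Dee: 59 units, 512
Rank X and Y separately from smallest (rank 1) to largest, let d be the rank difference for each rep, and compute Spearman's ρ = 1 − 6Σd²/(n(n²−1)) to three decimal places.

-0.250

Ranks of variable 1: 2, 7, 1, 6, 3, 5, 4
Ranks of variable 2: 2, 3, 4, 1, 7, 5, 6
d = r₁ − r₂: 0, 4, -3, 5, -4, 0, -2
d²: 0, 16, 9, 25, 16, 0, 4; Σd² = 70
ρ = 1 − 6·70/(7·48) = 1 − 420/336 = -0.250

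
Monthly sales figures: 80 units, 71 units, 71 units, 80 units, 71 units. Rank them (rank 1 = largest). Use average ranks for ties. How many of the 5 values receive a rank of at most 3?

Sorted (descending): 80, 80, 71, 71, 71
The 2 values of 80 occupy positions 1–2 → average rank (1+2)/2 = 1.5.
The 3 values of 71 occupy positions 3–5 → average rank 4.
Ranks ≤ 3: {1.5, 1.5} → 2 values.

2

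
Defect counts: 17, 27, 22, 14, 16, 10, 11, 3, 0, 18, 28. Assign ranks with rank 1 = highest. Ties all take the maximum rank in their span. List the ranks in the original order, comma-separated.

5, 2, 3, 7, 6, 9, 8, 10, 11, 4, 1

Sorted (descending): 28, 27, 22, 18, 17, 16, 14, 11, 10, 3, 0
No ties — each value takes its position as its rank.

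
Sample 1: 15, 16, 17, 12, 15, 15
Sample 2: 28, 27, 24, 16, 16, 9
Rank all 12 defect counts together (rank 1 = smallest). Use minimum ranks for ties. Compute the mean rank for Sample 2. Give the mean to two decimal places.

7.67

Sorted (ascending): 9, 12, 15, 15, 15, 16, 16, 16, 17, 24, 27, 28
The 3 values of 15 occupy positions 3–5 → each gets rank 3.
The 3 values of 16 occupy positions 6–8 → each gets rank 6.
Sample 2 values → pooled ranks: 28→12, 27→11, 24→10, 16→6, 16→6, 9→1
Mean rank = (12 + 11 + 10 + 6 + 6 + 1) / 6 = 7.67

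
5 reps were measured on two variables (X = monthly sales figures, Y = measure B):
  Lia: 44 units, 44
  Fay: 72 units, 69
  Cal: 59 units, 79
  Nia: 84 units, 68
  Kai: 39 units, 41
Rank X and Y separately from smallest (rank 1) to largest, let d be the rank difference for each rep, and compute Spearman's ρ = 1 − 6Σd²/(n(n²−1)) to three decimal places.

0.600

Ranks of variable 1: 2, 4, 3, 5, 1
Ranks of variable 2: 2, 4, 5, 3, 1
d = r₁ − r₂: 0, 0, -2, 2, 0
d²: 0, 0, 4, 4, 0; Σd² = 8
ρ = 1 − 6·8/(5·24) = 1 − 48/120 = 0.600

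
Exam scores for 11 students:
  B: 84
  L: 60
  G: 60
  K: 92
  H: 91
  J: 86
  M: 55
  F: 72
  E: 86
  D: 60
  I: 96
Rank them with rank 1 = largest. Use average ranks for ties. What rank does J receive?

4.5

Sorted (descending): 96, 92, 91, 86, 86, 84, 72, 60, 60, 60, 55
The 2 values of 86 occupy positions 4–5 → average rank (4+5)/2 = 4.5.
The 3 values of 60 occupy positions 8–10 → average rank 9.
J has value 86 → rank 4.5.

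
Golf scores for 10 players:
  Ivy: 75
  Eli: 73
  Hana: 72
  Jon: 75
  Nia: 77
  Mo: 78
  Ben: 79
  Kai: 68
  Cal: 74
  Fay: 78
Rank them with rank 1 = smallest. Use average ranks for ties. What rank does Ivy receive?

5.5

Sorted (ascending): 68, 72, 73, 74, 75, 75, 77, 78, 78, 79
The 2 values of 75 occupy positions 5–6 → average rank (5+6)/2 = 5.5.
The 2 values of 78 occupy positions 8–9 → average rank (8+9)/2 = 8.5.
Ivy has value 75 → rank 5.5.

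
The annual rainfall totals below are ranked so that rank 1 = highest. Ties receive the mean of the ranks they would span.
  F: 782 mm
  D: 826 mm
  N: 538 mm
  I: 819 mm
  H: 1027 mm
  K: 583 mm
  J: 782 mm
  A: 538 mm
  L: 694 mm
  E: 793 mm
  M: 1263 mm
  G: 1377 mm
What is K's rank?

10

Sorted (descending): 1377, 1263, 1027, 826, 819, 793, 782, 782, 694, 583, 538, 538
The 2 values of 782 occupy positions 7–8 → average rank (7+8)/2 = 7.5.
The 2 values of 538 occupy positions 11–12 → average rank (11+12)/2 = 11.5.
K has value 583 mm → rank 10.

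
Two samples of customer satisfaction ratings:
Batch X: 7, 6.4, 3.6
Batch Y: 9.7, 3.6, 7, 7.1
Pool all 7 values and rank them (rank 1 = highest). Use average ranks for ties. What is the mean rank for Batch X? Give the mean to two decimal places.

5.00

Sorted (descending): 9.7, 7.1, 7, 7, 6.4, 3.6, 3.6
The 2 values of 7 occupy positions 3–4 → average rank (3+4)/2 = 3.5.
The 2 values of 3.6 occupy positions 6–7 → average rank (6+7)/2 = 6.5.
Batch X values → pooled ranks: 7→3.5, 6.4→5, 3.6→6.5
Mean rank = (3.5 + 5 + 6.5) / 3 = 5.00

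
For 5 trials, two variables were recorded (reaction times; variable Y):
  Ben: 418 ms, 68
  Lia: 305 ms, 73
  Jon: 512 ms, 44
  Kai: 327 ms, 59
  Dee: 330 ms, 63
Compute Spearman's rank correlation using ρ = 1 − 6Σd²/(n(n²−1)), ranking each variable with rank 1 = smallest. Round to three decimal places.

Ranks of variable 1: 4, 1, 5, 2, 3
Ranks of variable 2: 4, 5, 1, 2, 3
d = r₁ − r₂: 0, -4, 4, 0, 0
d²: 0, 16, 16, 0, 0; Σd² = 32
ρ = 1 − 6·32/(5·24) = 1 − 192/120 = -0.600

-0.600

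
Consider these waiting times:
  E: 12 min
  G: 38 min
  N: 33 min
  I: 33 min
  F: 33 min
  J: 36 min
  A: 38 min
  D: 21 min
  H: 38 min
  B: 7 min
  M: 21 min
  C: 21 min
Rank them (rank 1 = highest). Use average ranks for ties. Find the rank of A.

Sorted (descending): 38, 38, 38, 36, 33, 33, 33, 21, 21, 21, 12, 7
The 3 values of 38 occupy positions 1–3 → average rank 2.
The 3 values of 33 occupy positions 5–7 → average rank 6.
The 3 values of 21 occupy positions 8–10 → average rank 9.
A has value 38 min → rank 2.

2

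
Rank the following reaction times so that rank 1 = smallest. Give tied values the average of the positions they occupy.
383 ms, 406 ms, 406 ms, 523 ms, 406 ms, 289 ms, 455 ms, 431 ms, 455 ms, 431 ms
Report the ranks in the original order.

Sorted (ascending): 289, 383, 406, 406, 406, 431, 431, 455, 455, 523
The 3 values of 406 occupy positions 3–5 → average rank 4.
The 2 values of 431 occupy positions 6–7 → average rank (6+7)/2 = 6.5.
The 2 values of 455 occupy positions 8–9 → average rank (8+9)/2 = 8.5.

2, 4, 4, 10, 4, 1, 8.5, 6.5, 8.5, 6.5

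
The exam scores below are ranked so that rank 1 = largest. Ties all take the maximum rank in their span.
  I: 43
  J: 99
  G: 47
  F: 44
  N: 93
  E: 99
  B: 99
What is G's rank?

5

Sorted (descending): 99, 99, 99, 93, 47, 44, 43
The 3 values of 99 occupy positions 1–3 → each gets rank 3.
G has value 47 → rank 5.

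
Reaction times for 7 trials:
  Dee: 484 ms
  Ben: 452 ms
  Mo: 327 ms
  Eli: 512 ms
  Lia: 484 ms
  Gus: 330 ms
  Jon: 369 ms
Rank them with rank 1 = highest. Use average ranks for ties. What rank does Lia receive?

Sorted (descending): 512, 484, 484, 452, 369, 330, 327
The 2 values of 484 occupy positions 2–3 → average rank (2+3)/2 = 2.5.
Lia has value 484 ms → rank 2.5.

2.5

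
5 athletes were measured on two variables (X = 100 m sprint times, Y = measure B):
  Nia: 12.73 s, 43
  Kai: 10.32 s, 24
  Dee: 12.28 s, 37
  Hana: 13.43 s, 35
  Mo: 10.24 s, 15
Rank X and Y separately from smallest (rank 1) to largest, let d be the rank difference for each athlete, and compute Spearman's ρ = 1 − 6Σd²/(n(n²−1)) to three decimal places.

Ranks of variable 1: 4, 2, 3, 5, 1
Ranks of variable 2: 5, 2, 4, 3, 1
d = r₁ − r₂: -1, 0, -1, 2, 0
d²: 1, 0, 1, 4, 0; Σd² = 6
ρ = 1 − 6·6/(5·24) = 1 − 36/120 = 0.700

0.700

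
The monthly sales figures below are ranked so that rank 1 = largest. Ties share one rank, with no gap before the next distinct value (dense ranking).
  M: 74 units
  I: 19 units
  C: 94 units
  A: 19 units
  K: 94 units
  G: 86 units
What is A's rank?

4

Sorted (descending): 94, 94, 86, 74, 19, 19
The 2 values of 94 share dense rank 1.
The 2 values of 19 share dense rank 4.
Remaining distinct values take the next consecutive integers.
A has value 19 units → rank 4.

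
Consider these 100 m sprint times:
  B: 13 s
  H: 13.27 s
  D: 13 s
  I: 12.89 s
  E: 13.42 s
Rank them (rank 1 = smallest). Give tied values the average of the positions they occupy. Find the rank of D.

Sorted (ascending): 12.89, 13, 13, 13.27, 13.42
The 2 values of 13 occupy positions 2–3 → average rank (2+3)/2 = 2.5.
D has value 13 s → rank 2.5.

2.5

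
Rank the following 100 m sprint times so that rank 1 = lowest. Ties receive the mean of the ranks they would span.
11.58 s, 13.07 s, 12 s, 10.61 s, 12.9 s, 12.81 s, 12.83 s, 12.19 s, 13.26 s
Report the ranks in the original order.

Sorted (ascending): 10.61, 11.58, 12, 12.19, 12.81, 12.83, 12.9, 13.07, 13.26
No ties — each value takes its position as its rank.

2, 8, 3, 1, 7, 5, 6, 4, 9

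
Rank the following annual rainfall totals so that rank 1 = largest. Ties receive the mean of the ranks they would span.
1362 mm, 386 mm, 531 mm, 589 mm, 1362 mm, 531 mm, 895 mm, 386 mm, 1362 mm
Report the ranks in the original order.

Sorted (descending): 1362, 1362, 1362, 895, 589, 531, 531, 386, 386
The 3 values of 1362 occupy positions 1–3 → average rank 2.
The 2 values of 531 occupy positions 6–7 → average rank (6+7)/2 = 6.5.
The 2 values of 386 occupy positions 8–9 → average rank (8+9)/2 = 8.5.

2, 8.5, 6.5, 5, 2, 6.5, 4, 8.5, 2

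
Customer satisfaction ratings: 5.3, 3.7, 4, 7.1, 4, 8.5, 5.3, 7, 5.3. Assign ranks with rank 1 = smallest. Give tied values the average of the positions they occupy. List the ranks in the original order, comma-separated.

5, 1, 2.5, 8, 2.5, 9, 5, 7, 5

Sorted (ascending): 3.7, 4, 4, 5.3, 5.3, 5.3, 7, 7.1, 8.5
The 2 values of 4 occupy positions 2–3 → average rank (2+3)/2 = 2.5.
The 3 values of 5.3 occupy positions 4–6 → average rank 5.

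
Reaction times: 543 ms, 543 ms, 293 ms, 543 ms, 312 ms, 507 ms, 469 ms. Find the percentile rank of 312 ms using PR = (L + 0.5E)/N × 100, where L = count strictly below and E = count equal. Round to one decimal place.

N = 7.
Strictly below 312: 1. Equal to 312: 1.
PR = (1 + 0.5·1)/7 × 100 = 21.4

21.4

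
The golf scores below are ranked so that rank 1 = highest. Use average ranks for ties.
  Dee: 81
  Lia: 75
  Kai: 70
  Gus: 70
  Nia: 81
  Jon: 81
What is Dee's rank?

Sorted (descending): 81, 81, 81, 75, 70, 70
The 3 values of 81 occupy positions 1–3 → average rank 2.
The 2 values of 70 occupy positions 5–6 → average rank (5+6)/2 = 5.5.
Dee has value 81 → rank 2.

2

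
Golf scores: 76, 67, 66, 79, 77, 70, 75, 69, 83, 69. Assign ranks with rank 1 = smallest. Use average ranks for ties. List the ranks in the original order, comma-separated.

7, 2, 1, 9, 8, 5, 6, 3.5, 10, 3.5

Sorted (ascending): 66, 67, 69, 69, 70, 75, 76, 77, 79, 83
The 2 values of 69 occupy positions 3–4 → average rank (3+4)/2 = 3.5.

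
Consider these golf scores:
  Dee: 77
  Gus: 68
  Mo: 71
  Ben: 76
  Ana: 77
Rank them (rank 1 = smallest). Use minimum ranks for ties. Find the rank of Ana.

Sorted (ascending): 68, 71, 76, 77, 77
The 2 values of 77 occupy positions 4–5 → each gets rank 4.
Ana has value 77 → rank 4.

4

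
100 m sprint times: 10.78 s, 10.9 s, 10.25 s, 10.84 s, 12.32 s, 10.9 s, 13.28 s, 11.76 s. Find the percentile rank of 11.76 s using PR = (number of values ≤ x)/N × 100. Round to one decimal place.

N = 8.
Strictly below 11.76: 5. Equal to 11.76: 1.
PR = 6/8 × 100 = 75.0

75.0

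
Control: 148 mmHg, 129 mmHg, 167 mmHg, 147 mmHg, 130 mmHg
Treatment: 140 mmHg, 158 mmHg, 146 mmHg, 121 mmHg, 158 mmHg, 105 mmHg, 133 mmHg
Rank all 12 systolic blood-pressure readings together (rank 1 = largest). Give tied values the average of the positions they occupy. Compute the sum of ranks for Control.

29

Sorted (descending): 167, 158, 158, 148, 147, 146, 140, 133, 130, 129, 121, 105
The 2 values of 158 occupy positions 2–3 → average rank (2+3)/2 = 2.5.
Control values → pooled ranks: 148→4, 129→10, 167→1, 147→5, 130→9
Rank sum = 4 + 10 + 1 + 5 + 9 = 29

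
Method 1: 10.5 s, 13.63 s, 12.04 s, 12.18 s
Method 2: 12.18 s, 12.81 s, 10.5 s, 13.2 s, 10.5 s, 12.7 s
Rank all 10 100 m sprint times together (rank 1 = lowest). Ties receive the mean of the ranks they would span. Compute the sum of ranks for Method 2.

33.5

Sorted (ascending): 10.5, 10.5, 10.5, 12.04, 12.18, 12.18, 12.7, 12.81, 13.2, 13.63
The 3 values of 10.5 occupy positions 1–3 → average rank 2.
The 2 values of 12.18 occupy positions 5–6 → average rank (5+6)/2 = 5.5.
Method 2 values → pooled ranks: 12.18→5.5, 12.81→8, 10.5→2, 13.2→9, 10.5→2, 12.7→7
Rank sum = 5.5 + 8 + 2 + 9 + 2 + 7 = 33.5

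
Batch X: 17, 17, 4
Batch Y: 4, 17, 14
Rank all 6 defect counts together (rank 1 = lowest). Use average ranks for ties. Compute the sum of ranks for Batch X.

11.5

Sorted (ascending): 4, 4, 14, 17, 17, 17
The 2 values of 4 occupy positions 1–2 → average rank (1+2)/2 = 1.5.
The 3 values of 17 occupy positions 4–6 → average rank 5.
Batch X values → pooled ranks: 17→5, 17→5, 4→1.5
Rank sum = 5 + 5 + 1.5 = 11.5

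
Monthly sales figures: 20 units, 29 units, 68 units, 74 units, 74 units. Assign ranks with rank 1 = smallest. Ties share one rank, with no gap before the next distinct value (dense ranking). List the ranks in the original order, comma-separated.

1, 2, 3, 4, 4

Sorted (ascending): 20, 29, 68, 74, 74
The 2 values of 74 share dense rank 4.
Remaining distinct values take the next consecutive integers.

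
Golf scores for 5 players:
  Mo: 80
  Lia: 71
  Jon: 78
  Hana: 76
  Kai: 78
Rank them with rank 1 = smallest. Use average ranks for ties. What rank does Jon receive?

3.5

Sorted (ascending): 71, 76, 78, 78, 80
The 2 values of 78 occupy positions 3–4 → average rank (3+4)/2 = 3.5.
Jon has value 78 → rank 3.5.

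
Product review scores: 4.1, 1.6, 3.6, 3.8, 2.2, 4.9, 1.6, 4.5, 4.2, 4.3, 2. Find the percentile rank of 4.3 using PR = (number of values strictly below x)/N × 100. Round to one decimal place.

72.7

N = 11.
Strictly below 4.3: 8. Equal to 4.3: 1.
PR = 8/11 × 100 = 72.7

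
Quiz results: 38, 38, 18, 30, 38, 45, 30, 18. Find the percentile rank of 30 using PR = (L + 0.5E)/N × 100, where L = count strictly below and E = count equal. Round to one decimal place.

N = 8.
Strictly below 30: 2. Equal to 30: 2.
PR = (2 + 0.5·2)/8 × 100 = 37.5

37.5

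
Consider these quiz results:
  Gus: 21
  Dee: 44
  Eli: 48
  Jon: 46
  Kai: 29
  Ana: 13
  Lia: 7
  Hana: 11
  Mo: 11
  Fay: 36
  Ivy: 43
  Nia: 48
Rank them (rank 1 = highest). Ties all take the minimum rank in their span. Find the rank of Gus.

8

Sorted (descending): 48, 48, 46, 44, 43, 36, 29, 21, 13, 11, 11, 7
The 2 values of 48 occupy positions 1–2 → each gets rank 1.
The 2 values of 11 occupy positions 10–11 → each gets rank 10.
Gus has value 21 → rank 8.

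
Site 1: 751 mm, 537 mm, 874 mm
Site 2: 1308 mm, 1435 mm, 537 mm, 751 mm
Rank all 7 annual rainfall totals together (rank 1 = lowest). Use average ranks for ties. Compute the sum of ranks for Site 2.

18

Sorted (ascending): 537, 537, 751, 751, 874, 1308, 1435
The 2 values of 537 occupy positions 1–2 → average rank (1+2)/2 = 1.5.
The 2 values of 751 occupy positions 3–4 → average rank (3+4)/2 = 3.5.
Site 2 values → pooled ranks: 1308→6, 1435→7, 537→1.5, 751→3.5
Rank sum = 6 + 7 + 1.5 + 3.5 = 18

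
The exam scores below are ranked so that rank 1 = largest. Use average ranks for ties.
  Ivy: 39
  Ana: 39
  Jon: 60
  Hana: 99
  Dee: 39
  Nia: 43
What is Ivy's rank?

5

Sorted (descending): 99, 60, 43, 39, 39, 39
The 3 values of 39 occupy positions 4–6 → average rank 5.
Ivy has value 39 → rank 5.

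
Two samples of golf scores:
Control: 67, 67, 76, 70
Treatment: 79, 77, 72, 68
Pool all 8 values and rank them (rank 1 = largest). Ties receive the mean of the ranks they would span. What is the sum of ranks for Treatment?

13

Sorted (descending): 79, 77, 76, 72, 70, 68, 67, 67
The 2 values of 67 occupy positions 7–8 → average rank (7+8)/2 = 7.5.
Treatment values → pooled ranks: 79→1, 77→2, 72→4, 68→6
Rank sum = 1 + 2 + 4 + 6 = 13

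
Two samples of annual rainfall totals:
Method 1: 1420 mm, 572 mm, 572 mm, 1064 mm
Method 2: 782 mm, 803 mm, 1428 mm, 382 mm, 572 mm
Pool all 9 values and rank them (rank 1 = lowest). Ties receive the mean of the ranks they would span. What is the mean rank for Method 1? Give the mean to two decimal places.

5.25

Sorted (ascending): 382, 572, 572, 572, 782, 803, 1064, 1420, 1428
The 3 values of 572 occupy positions 2–4 → average rank 3.
Method 1 values → pooled ranks: 1420→8, 572→3, 572→3, 1064→7
Mean rank = (8 + 3 + 3 + 7) / 4 = 5.25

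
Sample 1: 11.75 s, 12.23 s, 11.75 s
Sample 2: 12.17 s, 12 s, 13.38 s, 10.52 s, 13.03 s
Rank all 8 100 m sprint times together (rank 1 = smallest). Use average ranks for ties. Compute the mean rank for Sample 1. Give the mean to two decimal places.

Sorted (ascending): 10.52, 11.75, 11.75, 12, 12.17, 12.23, 13.03, 13.38
The 2 values of 11.75 occupy positions 2–3 → average rank (2+3)/2 = 2.5.
Sample 1 values → pooled ranks: 11.75→2.5, 12.23→6, 11.75→2.5
Mean rank = (2.5 + 6 + 2.5) / 3 = 3.67

3.67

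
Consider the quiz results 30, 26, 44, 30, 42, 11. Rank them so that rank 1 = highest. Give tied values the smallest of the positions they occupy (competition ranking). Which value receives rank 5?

26

Sorted (descending): 44, 42, 30, 30, 26, 11
The 2 values of 30 occupy positions 3–4 → each gets rank 3.
Rank 5 → value 26.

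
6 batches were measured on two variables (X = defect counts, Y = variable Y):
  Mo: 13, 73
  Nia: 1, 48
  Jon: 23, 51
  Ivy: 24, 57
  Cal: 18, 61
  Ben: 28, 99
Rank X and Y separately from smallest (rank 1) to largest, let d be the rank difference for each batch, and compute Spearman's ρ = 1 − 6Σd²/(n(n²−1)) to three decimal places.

0.486

Ranks of variable 1: 2, 1, 4, 5, 3, 6
Ranks of variable 2: 5, 1, 2, 3, 4, 6
d = r₁ − r₂: -3, 0, 2, 2, -1, 0
d²: 9, 0, 4, 4, 1, 0; Σd² = 18
ρ = 1 − 6·18/(6·35) = 1 − 108/210 = 0.486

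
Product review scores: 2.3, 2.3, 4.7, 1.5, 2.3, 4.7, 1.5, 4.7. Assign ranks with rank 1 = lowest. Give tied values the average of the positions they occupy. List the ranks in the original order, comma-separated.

Sorted (ascending): 1.5, 1.5, 2.3, 2.3, 2.3, 4.7, 4.7, 4.7
The 2 values of 1.5 occupy positions 1–2 → average rank (1+2)/2 = 1.5.
The 3 values of 2.3 occupy positions 3–5 → average rank 4.
The 3 values of 4.7 occupy positions 6–8 → average rank 7.

4, 4, 7, 1.5, 4, 7, 1.5, 7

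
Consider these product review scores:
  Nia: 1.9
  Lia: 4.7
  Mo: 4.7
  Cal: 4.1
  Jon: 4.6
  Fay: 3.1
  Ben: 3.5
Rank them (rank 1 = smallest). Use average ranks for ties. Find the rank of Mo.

6.5

Sorted (ascending): 1.9, 3.1, 3.5, 4.1, 4.6, 4.7, 4.7
The 2 values of 4.7 occupy positions 6–7 → average rank (6+7)/2 = 6.5.
Mo has value 4.7 → rank 6.5.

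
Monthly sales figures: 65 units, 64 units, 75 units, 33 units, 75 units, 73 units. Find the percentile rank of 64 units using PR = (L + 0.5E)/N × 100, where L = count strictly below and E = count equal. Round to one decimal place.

N = 6.
Strictly below 64: 1. Equal to 64: 1.
PR = (1 + 0.5·1)/6 × 100 = 25.0

25.0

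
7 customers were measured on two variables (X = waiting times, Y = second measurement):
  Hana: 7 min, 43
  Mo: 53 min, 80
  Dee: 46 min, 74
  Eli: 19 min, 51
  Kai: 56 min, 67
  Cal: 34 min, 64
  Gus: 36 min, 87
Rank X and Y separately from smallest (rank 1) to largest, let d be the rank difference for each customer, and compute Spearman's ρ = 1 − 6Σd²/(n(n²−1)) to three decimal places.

0.679

Ranks of variable 1: 1, 6, 5, 2, 7, 3, 4
Ranks of variable 2: 1, 6, 5, 2, 4, 3, 7
d = r₁ − r₂: 0, 0, 0, 0, 3, 0, -3
d²: 0, 0, 0, 0, 9, 0, 9; Σd² = 18
ρ = 1 − 6·18/(7·48) = 1 − 108/336 = 0.679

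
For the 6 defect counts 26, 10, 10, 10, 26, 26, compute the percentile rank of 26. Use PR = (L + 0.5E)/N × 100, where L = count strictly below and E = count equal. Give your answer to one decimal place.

N = 6.
Strictly below 26: 3. Equal to 26: 3.
PR = (3 + 0.5·3)/6 × 100 = 75.0

75.0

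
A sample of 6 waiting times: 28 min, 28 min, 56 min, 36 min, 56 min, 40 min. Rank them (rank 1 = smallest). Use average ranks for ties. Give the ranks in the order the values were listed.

1.5, 1.5, 5.5, 3, 5.5, 4

Sorted (ascending): 28, 28, 36, 40, 56, 56
The 2 values of 28 occupy positions 1–2 → average rank (1+2)/2 = 1.5.
The 2 values of 56 occupy positions 5–6 → average rank (5+6)/2 = 5.5.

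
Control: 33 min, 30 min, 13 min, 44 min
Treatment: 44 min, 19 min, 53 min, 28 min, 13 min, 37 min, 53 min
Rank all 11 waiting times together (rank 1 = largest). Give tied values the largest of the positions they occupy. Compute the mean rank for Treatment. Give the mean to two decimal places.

Sorted (descending): 53, 53, 44, 44, 37, 33, 30, 28, 19, 13, 13
The 2 values of 53 occupy positions 1–2 → each gets rank 2.
The 2 values of 44 occupy positions 3–4 → each gets rank 4.
The 2 values of 13 occupy positions 10–11 → each gets rank 11.
Treatment values → pooled ranks: 44→4, 19→9, 53→2, 28→8, 13→11, 37→5, 53→2
Mean rank = (4 + 9 + 2 + 8 + 11 + 5 + 2) / 7 = 5.86

5.86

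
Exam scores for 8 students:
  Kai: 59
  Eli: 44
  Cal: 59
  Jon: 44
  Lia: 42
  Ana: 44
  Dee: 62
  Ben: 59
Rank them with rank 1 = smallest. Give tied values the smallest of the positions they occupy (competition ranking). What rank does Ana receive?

2

Sorted (ascending): 42, 44, 44, 44, 59, 59, 59, 62
The 3 values of 44 occupy positions 2–4 → each gets rank 2.
The 3 values of 59 occupy positions 5–7 → each gets rank 5.
Ana has value 44 → rank 2.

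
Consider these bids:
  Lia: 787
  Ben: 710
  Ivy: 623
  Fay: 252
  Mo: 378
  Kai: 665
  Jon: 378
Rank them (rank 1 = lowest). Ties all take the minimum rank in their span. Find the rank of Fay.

1

Sorted (ascending): 252, 378, 378, 623, 665, 710, 787
The 2 values of 378 occupy positions 2–3 → each gets rank 2.
Fay has value 252 → rank 1.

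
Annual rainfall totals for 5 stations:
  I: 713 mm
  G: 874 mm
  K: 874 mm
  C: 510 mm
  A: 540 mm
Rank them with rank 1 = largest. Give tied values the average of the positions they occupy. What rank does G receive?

Sorted (descending): 874, 874, 713, 540, 510
The 2 values of 874 occupy positions 1–2 → average rank (1+2)/2 = 1.5.
G has value 874 mm → rank 1.5.

1.5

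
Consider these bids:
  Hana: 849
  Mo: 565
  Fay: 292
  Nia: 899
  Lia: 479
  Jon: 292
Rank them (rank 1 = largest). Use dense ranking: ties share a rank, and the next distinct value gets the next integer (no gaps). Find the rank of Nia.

1

Sorted (descending): 899, 849, 565, 479, 292, 292
The 2 values of 292 share dense rank 5.
Remaining distinct values take the next consecutive integers.
Nia has value 899 → rank 1.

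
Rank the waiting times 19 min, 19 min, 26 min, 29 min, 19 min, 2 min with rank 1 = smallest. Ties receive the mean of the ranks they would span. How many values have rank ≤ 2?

1

Sorted (ascending): 2, 19, 19, 19, 26, 29
The 3 values of 19 occupy positions 2–4 → average rank 3.
Ranks ≤ 2: {1} → 1 value.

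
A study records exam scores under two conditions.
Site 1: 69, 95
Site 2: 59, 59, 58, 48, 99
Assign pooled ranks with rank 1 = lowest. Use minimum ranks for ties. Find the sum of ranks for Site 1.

11

Sorted (ascending): 48, 58, 59, 59, 69, 95, 99
The 2 values of 59 occupy positions 3–4 → each gets rank 3.
Site 1 values → pooled ranks: 69→5, 95→6
Rank sum = 5 + 6 = 11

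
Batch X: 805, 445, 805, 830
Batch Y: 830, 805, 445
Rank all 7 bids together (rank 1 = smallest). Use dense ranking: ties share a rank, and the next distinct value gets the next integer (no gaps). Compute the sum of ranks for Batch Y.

Sorted (ascending): 445, 445, 805, 805, 805, 830, 830
The 2 values of 445 share dense rank 1.
The 3 values of 805 share dense rank 2.
The 2 values of 830 share dense rank 3.
Batch Y values → pooled ranks: 830→3, 805→2, 445→1
Rank sum = 3 + 2 + 1 = 6

6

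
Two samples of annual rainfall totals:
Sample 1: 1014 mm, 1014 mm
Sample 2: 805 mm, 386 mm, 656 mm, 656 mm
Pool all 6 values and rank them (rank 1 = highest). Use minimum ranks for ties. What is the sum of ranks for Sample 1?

2

Sorted (descending): 1014, 1014, 805, 656, 656, 386
The 2 values of 1014 occupy positions 1–2 → each gets rank 1.
The 2 values of 656 occupy positions 4–5 → each gets rank 4.
Sample 1 values → pooled ranks: 1014→1, 1014→1
Rank sum = 1 + 1 = 2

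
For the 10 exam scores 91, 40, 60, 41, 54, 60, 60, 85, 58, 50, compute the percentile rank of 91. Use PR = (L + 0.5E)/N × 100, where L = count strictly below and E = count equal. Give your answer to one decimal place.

N = 10.
Strictly below 91: 9. Equal to 91: 1.
PR = (9 + 0.5·1)/10 × 100 = 95.0

95.0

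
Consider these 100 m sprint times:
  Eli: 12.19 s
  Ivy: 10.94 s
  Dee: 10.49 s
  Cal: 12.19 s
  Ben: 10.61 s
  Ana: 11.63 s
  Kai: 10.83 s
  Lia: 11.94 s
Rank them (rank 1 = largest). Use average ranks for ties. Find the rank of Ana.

4

Sorted (descending): 12.19, 12.19, 11.94, 11.63, 10.94, 10.83, 10.61, 10.49
The 2 values of 12.19 occupy positions 1–2 → average rank (1+2)/2 = 1.5.
Ana has value 11.63 s → rank 4.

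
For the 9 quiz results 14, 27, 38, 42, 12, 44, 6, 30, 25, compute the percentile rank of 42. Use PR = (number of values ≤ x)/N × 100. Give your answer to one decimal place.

N = 9.
Strictly below 42: 7. Equal to 42: 1.
PR = 8/9 × 100 = 88.9

88.9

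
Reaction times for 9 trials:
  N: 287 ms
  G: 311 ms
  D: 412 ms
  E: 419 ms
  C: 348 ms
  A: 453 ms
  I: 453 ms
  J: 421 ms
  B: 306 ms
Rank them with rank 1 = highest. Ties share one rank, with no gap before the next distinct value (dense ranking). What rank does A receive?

Sorted (descending): 453, 453, 421, 419, 412, 348, 311, 306, 287
The 2 values of 453 share dense rank 1.
Remaining distinct values take the next consecutive integers.
A has value 453 ms → rank 1.

1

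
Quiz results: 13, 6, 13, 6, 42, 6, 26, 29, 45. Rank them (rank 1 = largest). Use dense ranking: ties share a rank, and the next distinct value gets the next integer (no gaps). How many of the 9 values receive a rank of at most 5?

Sorted (descending): 45, 42, 29, 26, 13, 13, 6, 6, 6
The 2 values of 13 share dense rank 5.
The 3 values of 6 share dense rank 6.
Remaining distinct values take the next consecutive integers.
Ranks ≤ 5: {1, 2, 3, 4, 5, 5} → 6 values.

6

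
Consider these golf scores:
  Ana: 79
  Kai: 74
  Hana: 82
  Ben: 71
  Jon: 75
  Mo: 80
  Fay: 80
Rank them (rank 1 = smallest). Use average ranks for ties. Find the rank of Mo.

Sorted (ascending): 71, 74, 75, 79, 80, 80, 82
The 2 values of 80 occupy positions 5–6 → average rank (5+6)/2 = 5.5.
Mo has value 80 → rank 5.5.

5.5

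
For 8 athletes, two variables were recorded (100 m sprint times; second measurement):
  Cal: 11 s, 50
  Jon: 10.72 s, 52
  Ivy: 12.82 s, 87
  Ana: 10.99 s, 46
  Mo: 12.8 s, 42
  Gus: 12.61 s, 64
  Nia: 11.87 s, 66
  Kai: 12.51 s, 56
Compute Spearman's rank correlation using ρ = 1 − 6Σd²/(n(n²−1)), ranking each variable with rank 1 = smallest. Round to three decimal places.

0.357

Ranks of variable 1: 3, 1, 8, 2, 7, 6, 4, 5
Ranks of variable 2: 3, 4, 8, 2, 1, 6, 7, 5
d = r₁ − r₂: 0, -3, 0, 0, 6, 0, -3, 0
d²: 0, 9, 0, 0, 36, 0, 9, 0; Σd² = 54
ρ = 1 − 6·54/(8·63) = 1 − 324/504 = 0.357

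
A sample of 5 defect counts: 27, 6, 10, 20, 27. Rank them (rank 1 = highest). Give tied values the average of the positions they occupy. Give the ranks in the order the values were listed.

Sorted (descending): 27, 27, 20, 10, 6
The 2 values of 27 occupy positions 1–2 → average rank (1+2)/2 = 1.5.

1.5, 5, 4, 3, 1.5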